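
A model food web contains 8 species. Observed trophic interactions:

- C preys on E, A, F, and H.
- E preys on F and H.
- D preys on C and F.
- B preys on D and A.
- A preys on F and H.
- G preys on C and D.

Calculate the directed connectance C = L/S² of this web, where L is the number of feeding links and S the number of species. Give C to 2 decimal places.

C = 0.22

The web has S = 8 species and L = 14 feeding links.
C = L / S² = 14 / 64 = 0.2188 ≈ 0.22.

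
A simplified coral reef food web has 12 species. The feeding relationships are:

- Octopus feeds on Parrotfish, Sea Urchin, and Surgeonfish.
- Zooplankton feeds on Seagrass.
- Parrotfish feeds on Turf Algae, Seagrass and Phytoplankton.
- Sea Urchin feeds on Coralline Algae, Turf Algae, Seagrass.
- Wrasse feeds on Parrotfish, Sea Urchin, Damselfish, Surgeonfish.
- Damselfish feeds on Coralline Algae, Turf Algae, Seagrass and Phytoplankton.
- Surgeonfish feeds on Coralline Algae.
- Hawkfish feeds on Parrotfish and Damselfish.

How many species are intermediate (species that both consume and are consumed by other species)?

Intermediate species (has both prey and predators): Damselfish, Surgeonfish, Sea Urchin, Parrotfish.
Count: 4.

4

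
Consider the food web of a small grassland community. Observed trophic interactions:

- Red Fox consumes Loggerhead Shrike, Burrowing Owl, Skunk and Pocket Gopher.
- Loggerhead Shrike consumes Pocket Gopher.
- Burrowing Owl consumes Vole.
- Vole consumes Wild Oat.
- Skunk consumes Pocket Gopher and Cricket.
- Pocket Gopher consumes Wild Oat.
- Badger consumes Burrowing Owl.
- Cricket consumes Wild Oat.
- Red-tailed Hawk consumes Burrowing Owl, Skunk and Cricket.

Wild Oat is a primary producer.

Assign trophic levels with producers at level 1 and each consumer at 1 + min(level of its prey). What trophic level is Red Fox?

Trophic level 3

Wild Oat is a producer → level 1.
Pocket Gopher eats Wild Oat → level 2.
Red Fox eats Pocket Gopher → level 3.
No prey of Red Fox is below level 2, so 3 is the minimum.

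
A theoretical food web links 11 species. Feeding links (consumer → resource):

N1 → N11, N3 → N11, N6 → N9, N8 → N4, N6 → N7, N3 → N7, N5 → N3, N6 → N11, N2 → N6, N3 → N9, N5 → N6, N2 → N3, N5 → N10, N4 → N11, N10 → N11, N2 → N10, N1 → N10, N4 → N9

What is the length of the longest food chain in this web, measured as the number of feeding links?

One longest chain: N11 → N10 → N1.
It has 3 species and 2 links.

2 links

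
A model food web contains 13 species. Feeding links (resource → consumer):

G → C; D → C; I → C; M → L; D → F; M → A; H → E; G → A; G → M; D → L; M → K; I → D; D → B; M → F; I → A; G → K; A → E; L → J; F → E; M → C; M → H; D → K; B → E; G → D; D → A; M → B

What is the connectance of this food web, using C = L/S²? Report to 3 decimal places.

The web has S = 13 species and L = 26 feeding links.
C = L / S² = 26 / 169 = 0.1538 ≈ 0.154.

C = 0.154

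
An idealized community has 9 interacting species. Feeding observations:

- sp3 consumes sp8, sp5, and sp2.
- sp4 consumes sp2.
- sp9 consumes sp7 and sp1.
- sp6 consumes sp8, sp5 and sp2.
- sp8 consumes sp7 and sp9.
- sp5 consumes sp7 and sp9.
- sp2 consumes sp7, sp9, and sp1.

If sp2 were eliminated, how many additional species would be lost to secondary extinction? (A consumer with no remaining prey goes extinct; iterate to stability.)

1

Remove sp2.
Round 1: sp4 (all prey gone) → extinct.
No further losses. Total secondary extinctions: 1.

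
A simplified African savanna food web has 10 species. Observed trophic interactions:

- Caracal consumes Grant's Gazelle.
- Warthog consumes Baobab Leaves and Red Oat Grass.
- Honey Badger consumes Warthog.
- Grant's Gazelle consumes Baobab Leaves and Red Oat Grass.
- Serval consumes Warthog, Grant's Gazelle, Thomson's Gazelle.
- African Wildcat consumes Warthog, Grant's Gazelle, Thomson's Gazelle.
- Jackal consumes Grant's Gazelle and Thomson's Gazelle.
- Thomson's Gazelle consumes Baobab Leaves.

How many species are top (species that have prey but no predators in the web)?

Top species (has prey, but nothing eats it): Honey Badger, African Wildcat, Caracal, Serval, Jackal.
Count: 5.

5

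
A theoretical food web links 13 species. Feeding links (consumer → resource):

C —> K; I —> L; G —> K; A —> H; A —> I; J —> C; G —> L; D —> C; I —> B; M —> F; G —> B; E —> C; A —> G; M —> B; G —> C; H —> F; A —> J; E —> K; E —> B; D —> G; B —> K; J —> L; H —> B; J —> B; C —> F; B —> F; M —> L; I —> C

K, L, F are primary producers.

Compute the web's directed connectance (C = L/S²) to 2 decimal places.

The web has S = 13 species and L = 28 feeding links.
C = L / S² = 28 / 169 = 0.1657 ≈ 0.17.

C = 0.17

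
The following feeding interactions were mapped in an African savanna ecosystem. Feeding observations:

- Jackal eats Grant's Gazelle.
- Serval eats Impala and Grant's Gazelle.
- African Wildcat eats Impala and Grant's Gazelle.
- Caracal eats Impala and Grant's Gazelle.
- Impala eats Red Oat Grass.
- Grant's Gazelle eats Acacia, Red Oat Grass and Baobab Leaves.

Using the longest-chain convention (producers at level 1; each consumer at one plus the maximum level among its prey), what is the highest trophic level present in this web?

Producers (level 1): Red Oat Grass, Baobab Leaves, Acacia.
Red Oat Grass → Impala → Serval gives Serval level 3.
No species has a prey at level 3, so no species reaches level 4.

3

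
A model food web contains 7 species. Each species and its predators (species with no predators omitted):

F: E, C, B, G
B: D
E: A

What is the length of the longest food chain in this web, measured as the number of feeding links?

2 links

One longest chain: F → E → A.
It has 3 species and 2 links.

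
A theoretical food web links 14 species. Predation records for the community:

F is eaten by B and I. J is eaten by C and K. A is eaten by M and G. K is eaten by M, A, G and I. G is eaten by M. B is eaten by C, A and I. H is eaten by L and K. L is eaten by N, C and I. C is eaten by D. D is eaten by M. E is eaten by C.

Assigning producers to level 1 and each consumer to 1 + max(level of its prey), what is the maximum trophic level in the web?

5

Producers (level 1): F, J, H, E.
J → K → A → G → M gives M level 5.
No species has a prey at level 5, so no species reaches level 6.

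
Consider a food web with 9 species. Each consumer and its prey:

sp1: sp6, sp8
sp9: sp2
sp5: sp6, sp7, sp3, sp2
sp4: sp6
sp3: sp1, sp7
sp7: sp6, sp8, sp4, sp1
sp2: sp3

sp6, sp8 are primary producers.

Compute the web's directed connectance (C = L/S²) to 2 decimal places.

The web has S = 9 species and L = 15 feeding links.
C = L / S² = 15 / 81 = 0.1852 ≈ 0.19.

C = 0.19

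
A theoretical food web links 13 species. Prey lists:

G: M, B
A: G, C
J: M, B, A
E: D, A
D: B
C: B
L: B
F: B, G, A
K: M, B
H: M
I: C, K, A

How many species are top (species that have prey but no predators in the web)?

Top species (has prey, but nothing eats it): L, H, E, F, J, I.
Count: 6.

6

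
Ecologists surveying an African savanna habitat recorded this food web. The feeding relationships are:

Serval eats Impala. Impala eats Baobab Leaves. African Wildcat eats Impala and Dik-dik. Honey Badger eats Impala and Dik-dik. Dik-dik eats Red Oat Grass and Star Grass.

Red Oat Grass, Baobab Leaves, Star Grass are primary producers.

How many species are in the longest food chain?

One longest chain: Baobab Leaves → Impala → Honey Badger.
It has 3 species and 2 links.

3 species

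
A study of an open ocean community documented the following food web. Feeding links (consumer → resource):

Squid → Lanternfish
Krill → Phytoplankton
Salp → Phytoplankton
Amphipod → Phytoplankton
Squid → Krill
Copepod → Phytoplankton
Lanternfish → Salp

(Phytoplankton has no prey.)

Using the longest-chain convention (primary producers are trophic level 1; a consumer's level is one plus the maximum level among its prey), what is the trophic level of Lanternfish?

Phytoplankton is a producer → level 1.
Salp eats Phytoplankton → level 2.
Lanternfish eats Salp → level 3.

Trophic level 3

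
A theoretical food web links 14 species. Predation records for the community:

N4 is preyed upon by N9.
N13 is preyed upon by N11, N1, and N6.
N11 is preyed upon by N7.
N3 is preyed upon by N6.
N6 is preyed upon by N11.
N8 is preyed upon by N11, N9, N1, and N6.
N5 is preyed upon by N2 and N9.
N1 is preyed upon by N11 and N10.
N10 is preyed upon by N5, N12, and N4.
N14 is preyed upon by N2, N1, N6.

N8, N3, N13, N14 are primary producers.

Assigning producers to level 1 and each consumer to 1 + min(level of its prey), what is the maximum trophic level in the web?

Producers (level 1): N8, N3, N13, N14.
Following each consumer down to its lowest-level prey: N8 → N1 → N10 → N5 (levels 1 through 4).
All prey of N5 (N10 3) are at level 3 or above, so N5 is at level 1 + 3 = 4.
Every consumer has at least one prey at level 3 or below, so none exceeds level 4.

4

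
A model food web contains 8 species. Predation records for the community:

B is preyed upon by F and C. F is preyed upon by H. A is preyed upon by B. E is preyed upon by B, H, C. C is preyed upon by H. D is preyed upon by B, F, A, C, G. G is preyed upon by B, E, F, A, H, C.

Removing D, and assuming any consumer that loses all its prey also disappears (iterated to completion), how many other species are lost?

Remove D.
Round 1: G (all prey gone) → extinct.
Round 2: E (all prey gone), A (all prey gone) → extinct.
Round 3: B (all prey gone) → extinct.
Round 4: C (all prey gone), F (all prey gone) → extinct.
Round 5: H (all prey gone) → extinct.
No further losses. Total secondary extinctions: 7.

7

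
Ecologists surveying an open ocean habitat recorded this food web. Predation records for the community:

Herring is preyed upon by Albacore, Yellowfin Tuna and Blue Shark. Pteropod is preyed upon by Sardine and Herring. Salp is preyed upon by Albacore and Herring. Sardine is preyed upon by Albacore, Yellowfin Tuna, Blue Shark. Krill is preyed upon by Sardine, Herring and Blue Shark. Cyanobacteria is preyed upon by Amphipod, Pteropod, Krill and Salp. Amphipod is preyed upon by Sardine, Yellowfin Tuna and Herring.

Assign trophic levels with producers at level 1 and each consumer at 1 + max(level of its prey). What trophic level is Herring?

Trophic level 3

Cyanobacteria is a producer → level 1.
Krill eats Cyanobacteria → level 2.
Herring eats Krill (level 2); other prey at levels: Pteropod 2, Amphipod 2, Salp 2 → level 3.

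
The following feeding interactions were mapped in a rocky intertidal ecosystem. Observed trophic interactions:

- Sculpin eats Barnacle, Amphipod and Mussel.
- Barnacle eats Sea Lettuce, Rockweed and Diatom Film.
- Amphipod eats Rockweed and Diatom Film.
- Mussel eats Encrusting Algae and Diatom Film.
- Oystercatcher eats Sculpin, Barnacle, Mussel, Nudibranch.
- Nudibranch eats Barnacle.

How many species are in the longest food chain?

4 species

One longest chain: Sea Lettuce → Barnacle → Sculpin → Oystercatcher.
It has 4 species and 3 links.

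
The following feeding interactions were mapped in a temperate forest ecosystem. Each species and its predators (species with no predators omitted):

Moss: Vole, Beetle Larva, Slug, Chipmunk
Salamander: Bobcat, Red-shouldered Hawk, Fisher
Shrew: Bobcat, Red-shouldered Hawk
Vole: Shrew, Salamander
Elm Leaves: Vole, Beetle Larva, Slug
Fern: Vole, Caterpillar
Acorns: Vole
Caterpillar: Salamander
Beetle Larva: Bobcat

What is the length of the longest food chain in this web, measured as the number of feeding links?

3 links

One longest chain: Moss → Vole → Shrew → Bobcat.
It has 4 species and 3 links.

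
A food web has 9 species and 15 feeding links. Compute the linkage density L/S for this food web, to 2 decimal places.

There are L = 15 links among S = 9 species.
L/S = 15/9 = 1.6667 ≈ 1.67.

L/S = 1.67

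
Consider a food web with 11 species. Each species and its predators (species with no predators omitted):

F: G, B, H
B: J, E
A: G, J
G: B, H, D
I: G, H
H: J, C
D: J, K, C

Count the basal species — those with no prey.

3

Basal species (no prey listed): I, F, A.
Count: 3.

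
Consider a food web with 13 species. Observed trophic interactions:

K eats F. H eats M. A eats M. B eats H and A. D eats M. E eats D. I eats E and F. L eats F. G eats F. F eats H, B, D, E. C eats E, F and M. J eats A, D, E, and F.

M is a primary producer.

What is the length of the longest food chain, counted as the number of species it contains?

One longest chain: M → D → E → F → L.
It has 5 species and 4 links.

5 species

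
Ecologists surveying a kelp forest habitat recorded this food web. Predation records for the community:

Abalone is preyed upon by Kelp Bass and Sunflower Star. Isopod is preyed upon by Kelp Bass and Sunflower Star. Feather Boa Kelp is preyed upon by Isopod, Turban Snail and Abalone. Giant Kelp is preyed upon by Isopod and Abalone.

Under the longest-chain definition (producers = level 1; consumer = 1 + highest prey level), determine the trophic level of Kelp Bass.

Feather Boa Kelp is a producer → level 1.
Abalone eats Feather Boa Kelp (level 1); other prey at levels: Giant Kelp 1 → level 2.
Kelp Bass eats Abalone (level 2); other prey at levels: Isopod 2 → level 3.

Trophic level 3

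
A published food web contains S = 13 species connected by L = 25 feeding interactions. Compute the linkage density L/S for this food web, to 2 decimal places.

There are L = 25 links among S = 13 species.
L/S = 25/13 = 1.9231 ≈ 1.92.

L/S = 1.92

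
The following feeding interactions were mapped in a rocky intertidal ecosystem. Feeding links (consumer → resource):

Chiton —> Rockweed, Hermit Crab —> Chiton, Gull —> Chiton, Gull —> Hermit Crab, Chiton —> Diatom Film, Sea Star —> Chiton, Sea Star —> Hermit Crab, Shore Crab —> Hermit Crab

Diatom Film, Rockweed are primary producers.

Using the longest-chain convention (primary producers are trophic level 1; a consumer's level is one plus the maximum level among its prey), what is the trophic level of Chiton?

Diatom Film is a producer → level 1.
Chiton eats Diatom Film (level 1); other prey at levels: Rockweed 1 → level 2.

Trophic level 2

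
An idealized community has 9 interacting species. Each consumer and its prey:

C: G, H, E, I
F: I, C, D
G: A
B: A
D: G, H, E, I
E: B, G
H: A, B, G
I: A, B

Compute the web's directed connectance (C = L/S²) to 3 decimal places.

C = 0.247

The web has S = 9 species and L = 20 feeding links.
C = L / S² = 20 / 81 = 0.2469 ≈ 0.247.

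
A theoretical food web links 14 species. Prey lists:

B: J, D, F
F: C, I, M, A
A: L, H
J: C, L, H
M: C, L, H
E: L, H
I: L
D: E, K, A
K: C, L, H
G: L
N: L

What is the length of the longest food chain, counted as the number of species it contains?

4 species

One longest chain: L → A → D → B.
It has 4 species and 3 links.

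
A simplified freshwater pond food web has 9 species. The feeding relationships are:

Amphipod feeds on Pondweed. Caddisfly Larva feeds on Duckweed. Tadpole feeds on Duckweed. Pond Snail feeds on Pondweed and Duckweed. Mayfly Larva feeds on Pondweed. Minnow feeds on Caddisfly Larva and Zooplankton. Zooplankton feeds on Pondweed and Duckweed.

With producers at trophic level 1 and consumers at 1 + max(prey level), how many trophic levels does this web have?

Producers (level 1): Pondweed, Duckweed.
Duckweed → Caddisfly Larva → Minnow gives Minnow level 3.
No species has a prey at level 3, so no species reaches level 4.

3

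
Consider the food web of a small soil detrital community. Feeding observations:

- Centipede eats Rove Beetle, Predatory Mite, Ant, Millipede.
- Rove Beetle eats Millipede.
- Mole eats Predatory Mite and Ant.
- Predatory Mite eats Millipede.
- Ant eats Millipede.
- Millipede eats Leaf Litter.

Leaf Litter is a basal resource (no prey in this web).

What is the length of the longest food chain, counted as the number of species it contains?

4 species

One longest chain: Leaf Litter → Millipede → Ant → Mole.
It has 4 species and 3 links.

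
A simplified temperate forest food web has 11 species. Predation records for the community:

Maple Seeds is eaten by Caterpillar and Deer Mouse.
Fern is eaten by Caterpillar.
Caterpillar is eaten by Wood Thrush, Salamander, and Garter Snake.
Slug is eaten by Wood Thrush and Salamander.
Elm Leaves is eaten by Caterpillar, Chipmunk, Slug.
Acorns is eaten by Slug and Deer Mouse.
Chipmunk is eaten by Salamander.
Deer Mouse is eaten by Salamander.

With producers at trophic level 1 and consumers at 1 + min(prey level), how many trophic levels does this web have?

Producers (level 1): Acorns, Fern, Elm Leaves, Maple Seeds.
Following each consumer down to its lowest-level prey: Fern → Caterpillar → Salamander (levels 1 through 3).
All prey of Salamander (Caterpillar 2, Chipmunk 2, Deer Mouse 2, Slug 2) are at level 2 or above, so Salamander is at level 1 + 2 = 3.
Every consumer has at least one prey at level 2 or below, so none exceeds level 3.

3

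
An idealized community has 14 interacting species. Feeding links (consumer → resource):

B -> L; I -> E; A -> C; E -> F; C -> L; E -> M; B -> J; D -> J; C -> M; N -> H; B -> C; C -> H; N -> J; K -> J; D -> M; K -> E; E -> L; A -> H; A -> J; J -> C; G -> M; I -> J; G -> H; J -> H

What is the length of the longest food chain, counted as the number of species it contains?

One longest chain: M → C → J → A.
It has 4 species and 3 links.

4 species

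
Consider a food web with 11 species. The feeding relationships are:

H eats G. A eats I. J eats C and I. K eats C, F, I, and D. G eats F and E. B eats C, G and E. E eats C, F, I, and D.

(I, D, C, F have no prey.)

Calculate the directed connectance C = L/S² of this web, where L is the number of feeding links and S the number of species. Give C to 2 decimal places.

C = 0.14

The web has S = 11 species and L = 17 feeding links.
C = L / S² = 17 / 121 = 0.1405 ≈ 0.14.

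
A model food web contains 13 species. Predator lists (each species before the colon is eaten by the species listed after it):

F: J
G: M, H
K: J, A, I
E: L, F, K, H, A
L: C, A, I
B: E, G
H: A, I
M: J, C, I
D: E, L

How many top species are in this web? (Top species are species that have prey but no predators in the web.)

Top species (has prey, but nothing eats it): J, C, A, I.
Count: 4.

4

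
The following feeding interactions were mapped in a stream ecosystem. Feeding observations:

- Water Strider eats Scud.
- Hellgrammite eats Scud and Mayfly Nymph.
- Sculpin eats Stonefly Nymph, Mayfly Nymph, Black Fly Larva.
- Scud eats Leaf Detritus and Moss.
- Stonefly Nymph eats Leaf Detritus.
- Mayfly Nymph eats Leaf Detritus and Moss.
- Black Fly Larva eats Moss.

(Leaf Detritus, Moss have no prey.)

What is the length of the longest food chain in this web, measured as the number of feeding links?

One longest chain: Leaf Detritus → Scud → Hellgrammite.
It has 3 species and 2 links.

2 links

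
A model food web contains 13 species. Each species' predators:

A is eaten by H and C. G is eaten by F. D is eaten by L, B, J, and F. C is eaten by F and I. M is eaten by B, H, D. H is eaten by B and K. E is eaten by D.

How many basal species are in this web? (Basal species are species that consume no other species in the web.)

4

Basal species (no prey listed): E, A, M, G.
Count: 4.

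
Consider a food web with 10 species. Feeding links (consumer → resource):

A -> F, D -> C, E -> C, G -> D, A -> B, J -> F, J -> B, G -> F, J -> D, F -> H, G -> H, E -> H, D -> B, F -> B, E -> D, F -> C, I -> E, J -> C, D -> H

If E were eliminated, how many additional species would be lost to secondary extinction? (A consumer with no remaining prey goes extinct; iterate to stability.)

Remove E.
Round 1: I (all prey gone) → extinct.
No further losses. Total secondary extinctions: 1.

1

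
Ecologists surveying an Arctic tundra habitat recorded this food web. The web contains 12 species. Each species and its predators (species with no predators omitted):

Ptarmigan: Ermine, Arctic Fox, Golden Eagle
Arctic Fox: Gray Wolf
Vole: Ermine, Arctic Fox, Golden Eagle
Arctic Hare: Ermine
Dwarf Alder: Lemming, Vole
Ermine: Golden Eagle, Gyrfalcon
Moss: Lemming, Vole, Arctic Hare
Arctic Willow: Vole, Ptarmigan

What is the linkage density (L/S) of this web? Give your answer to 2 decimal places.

L/S = 1.42

There are L = 17 links among S = 12 species.
L/S = 17/12 = 1.4167 ≈ 1.42.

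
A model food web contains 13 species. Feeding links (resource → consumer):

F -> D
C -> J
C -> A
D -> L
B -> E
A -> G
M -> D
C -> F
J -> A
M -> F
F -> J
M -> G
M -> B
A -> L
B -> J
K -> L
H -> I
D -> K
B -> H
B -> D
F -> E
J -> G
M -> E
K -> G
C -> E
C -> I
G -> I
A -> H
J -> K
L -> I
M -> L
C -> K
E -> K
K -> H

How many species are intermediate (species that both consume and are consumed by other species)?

10

Intermediate species (has both prey and predators): F, B, E, D, J, K, A, H, L, G.
Count: 10.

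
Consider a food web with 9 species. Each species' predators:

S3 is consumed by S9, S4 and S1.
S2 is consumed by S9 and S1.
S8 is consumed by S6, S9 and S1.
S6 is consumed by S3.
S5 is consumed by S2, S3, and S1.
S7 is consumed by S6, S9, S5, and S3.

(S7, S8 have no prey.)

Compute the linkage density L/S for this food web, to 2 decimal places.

L/S = 1.78

There are L = 16 links among S = 9 species.
L/S = 16/9 = 1.7778 ≈ 1.78.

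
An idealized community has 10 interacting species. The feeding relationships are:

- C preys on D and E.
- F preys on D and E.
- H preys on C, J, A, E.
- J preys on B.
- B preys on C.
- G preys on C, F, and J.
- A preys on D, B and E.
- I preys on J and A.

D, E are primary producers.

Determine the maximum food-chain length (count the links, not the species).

4 links

One longest chain: D → C → B → J → H.
It has 5 species and 4 links.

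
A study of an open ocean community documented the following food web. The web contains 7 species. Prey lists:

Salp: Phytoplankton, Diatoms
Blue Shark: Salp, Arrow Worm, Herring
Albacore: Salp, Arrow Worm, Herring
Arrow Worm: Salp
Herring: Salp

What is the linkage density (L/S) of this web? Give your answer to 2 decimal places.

There are L = 10 links among S = 7 species.
L/S = 10/7 = 1.4286 ≈ 1.43.

L/S = 1.43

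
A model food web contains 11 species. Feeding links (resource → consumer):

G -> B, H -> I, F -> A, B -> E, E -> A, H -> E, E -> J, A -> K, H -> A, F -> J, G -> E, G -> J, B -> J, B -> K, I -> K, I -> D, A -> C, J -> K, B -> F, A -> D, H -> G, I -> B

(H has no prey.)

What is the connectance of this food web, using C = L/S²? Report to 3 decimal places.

C = 0.182

The web has S = 11 species and L = 22 feeding links.
C = L / S² = 22 / 121 = 0.1818 ≈ 0.182.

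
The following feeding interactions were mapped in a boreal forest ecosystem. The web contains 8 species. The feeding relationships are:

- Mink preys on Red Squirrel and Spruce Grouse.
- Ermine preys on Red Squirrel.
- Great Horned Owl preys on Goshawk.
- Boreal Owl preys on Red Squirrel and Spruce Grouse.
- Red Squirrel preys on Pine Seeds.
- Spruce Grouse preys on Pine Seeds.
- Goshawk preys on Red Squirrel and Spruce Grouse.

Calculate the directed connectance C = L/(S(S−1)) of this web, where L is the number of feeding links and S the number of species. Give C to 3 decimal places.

C = 0.179

The web has S = 8 species and L = 10 feeding links.
C = L / (S(S−1)) = 10 / 56 = 0.1786 ≈ 0.179.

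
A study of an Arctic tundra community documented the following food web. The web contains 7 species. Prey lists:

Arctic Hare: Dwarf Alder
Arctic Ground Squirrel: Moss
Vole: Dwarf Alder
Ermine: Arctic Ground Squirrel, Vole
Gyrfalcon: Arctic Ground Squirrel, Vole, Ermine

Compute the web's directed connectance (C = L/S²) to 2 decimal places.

The web has S = 7 species and L = 8 feeding links.
C = L / S² = 8 / 49 = 0.1633 ≈ 0.16.

C = 0.16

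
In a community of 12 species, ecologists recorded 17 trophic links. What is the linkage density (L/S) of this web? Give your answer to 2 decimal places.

There are L = 17 links among S = 12 species.
L/S = 17/12 = 1.4167 ≈ 1.42.

L/S = 1.42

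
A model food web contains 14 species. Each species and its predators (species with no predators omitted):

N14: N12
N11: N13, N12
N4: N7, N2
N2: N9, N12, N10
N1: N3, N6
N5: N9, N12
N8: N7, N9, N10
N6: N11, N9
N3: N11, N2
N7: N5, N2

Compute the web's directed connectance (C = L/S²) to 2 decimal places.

C = 0.11

The web has S = 14 species and L = 21 feeding links.
C = L / S² = 21 / 196 = 0.1071 ≈ 0.11.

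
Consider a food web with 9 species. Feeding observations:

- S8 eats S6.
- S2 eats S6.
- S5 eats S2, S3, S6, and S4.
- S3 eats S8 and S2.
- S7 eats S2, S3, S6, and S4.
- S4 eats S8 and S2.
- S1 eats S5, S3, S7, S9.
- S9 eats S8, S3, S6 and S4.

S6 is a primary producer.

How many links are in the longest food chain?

One longest chain: S6 → S2 → S4 → S5 → S1.
It has 5 species and 4 links.

4 links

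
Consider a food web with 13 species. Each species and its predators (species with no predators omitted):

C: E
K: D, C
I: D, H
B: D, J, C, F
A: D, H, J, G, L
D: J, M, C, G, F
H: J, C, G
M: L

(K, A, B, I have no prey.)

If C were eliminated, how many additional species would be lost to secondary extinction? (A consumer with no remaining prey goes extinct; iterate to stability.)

1

Remove C.
Round 1: E (all prey gone) → extinct.
No further losses. Total secondary extinctions: 1.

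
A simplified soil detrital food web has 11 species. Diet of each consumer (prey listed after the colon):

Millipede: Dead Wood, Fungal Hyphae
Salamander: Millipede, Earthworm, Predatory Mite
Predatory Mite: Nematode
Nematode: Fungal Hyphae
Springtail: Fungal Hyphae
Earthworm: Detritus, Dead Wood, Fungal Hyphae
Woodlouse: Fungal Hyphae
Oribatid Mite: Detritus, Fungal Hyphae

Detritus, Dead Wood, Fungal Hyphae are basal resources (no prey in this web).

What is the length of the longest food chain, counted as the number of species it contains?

One longest chain: Fungal Hyphae → Nematode → Predatory Mite → Salamander.
It has 4 species and 3 links.

4 species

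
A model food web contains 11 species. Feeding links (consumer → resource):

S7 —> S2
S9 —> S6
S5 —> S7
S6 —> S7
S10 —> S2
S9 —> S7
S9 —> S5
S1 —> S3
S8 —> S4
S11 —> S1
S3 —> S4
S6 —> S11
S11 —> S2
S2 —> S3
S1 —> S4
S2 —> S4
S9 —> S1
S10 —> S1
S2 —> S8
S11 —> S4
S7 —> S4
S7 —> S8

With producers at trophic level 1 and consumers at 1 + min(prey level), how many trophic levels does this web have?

3

Producers (level 1): S4.
Following each consumer down to its lowest-level prey: S4 → S1 → S9 (levels 1 through 3).
All prey of S9 (S1 2, S7 2, S6 3, S5 3) are at level 2 or above, so S9 is at level 1 + 2 = 3.
Every consumer has at least one prey at level 2 or below, so none exceeds level 3.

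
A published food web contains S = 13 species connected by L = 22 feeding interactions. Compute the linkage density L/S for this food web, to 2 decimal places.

There are L = 22 links among S = 13 species.
L/S = 22/13 = 1.6923 ≈ 1.69.

L/S = 1.69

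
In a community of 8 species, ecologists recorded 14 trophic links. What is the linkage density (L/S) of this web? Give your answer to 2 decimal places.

L/S = 1.75

There are L = 14 links among S = 8 species.
L/S = 14/8 = 1.7500 ≈ 1.75.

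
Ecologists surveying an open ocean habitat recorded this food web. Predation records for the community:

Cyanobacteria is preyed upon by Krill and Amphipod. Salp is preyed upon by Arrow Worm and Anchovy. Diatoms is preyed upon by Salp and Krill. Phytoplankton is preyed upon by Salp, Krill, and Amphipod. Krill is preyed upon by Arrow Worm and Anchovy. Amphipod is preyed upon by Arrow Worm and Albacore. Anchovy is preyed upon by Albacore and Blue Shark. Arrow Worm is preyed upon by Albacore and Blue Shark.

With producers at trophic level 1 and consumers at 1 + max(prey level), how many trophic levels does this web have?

4

Producers (level 1): Phytoplankton, Cyanobacteria, Diatoms.
Phytoplankton → Amphipod → Arrow Worm → Albacore gives Albacore level 4.
No species has a prey at level 4, so no species reaches level 5.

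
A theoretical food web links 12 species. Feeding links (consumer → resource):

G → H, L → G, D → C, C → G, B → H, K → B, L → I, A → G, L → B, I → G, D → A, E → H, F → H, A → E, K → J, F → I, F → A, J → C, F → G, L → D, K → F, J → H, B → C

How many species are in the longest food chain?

One longest chain: H → G → C → B → K.
It has 5 species and 4 links.

5 species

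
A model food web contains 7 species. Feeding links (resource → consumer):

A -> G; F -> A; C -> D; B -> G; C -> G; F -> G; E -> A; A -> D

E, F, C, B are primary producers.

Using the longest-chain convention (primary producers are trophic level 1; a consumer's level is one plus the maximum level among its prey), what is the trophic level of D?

Trophic level 3

E is a producer → level 1.
A eats E (level 1); other prey at levels: F 1 → level 2.
D eats A (level 2); other prey at levels: C 1 → level 3.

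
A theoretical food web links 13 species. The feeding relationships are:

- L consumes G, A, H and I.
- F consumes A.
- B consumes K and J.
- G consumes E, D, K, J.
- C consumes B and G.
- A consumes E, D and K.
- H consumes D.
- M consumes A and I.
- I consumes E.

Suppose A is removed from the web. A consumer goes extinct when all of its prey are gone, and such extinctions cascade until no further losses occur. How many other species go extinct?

1

Remove A.
Round 1: F (all prey gone) → extinct.
No further losses. Total secondary extinctions: 1.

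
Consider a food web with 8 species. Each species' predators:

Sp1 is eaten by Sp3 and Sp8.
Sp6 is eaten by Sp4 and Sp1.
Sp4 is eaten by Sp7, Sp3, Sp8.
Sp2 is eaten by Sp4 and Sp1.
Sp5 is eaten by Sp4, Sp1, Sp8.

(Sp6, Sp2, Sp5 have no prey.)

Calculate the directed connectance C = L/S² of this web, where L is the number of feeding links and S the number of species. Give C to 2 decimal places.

The web has S = 8 species and L = 12 feeding links.
C = L / S² = 12 / 64 = 0.1875 ≈ 0.19.

C = 0.19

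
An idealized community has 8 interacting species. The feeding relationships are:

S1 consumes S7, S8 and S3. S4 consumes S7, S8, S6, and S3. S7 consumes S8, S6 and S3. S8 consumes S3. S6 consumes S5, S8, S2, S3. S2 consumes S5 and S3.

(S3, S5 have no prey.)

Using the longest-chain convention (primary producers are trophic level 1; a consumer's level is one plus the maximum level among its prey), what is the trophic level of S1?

S3 is a producer → level 1.
S2 eats S3 (level 1); other prey at levels: S5 1 → level 2.
S6 eats S2 (level 2); other prey at levels: S3 1, S5 1, S8 2 → level 3.
S7 eats S6 (level 3); other prey at levels: S3 1, S8 2 → level 4.
S1 eats S7 (level 4); other prey at levels: S3 1, S8 2 → level 5.

Trophic level 5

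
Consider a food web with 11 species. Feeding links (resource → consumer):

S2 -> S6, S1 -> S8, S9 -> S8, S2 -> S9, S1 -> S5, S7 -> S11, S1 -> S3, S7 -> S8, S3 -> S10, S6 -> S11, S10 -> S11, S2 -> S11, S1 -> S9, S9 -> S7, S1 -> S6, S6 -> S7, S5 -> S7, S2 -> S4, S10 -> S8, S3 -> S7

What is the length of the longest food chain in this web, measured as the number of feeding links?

3 links

One longest chain: S1 → S3 → S10 → S11.
It has 4 species and 3 links.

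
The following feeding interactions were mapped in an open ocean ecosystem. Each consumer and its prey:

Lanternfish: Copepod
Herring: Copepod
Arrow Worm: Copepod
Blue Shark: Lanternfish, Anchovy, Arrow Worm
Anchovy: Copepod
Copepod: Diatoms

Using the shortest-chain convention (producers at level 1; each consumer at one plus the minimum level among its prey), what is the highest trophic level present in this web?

4

Producers (level 1): Diatoms.
Following each consumer down to its lowest-level prey: Diatoms → Copepod → Lanternfish → Blue Shark (levels 1 through 4).
All prey of Blue Shark (Lanternfish 3, Anchovy 3, Arrow Worm 3) are at level 3 or above, so Blue Shark is at level 1 + 3 = 4.
Every consumer has at least one prey at level 3 or below, so none exceeds level 4.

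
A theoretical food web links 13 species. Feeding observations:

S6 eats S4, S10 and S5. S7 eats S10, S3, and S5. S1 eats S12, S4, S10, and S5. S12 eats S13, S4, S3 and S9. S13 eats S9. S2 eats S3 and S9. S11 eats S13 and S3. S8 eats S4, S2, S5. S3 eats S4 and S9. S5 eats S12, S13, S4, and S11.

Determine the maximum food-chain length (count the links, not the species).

One longest chain: S9 → S3 → S12 → S5 → S8.
It has 5 species and 4 links.

4 links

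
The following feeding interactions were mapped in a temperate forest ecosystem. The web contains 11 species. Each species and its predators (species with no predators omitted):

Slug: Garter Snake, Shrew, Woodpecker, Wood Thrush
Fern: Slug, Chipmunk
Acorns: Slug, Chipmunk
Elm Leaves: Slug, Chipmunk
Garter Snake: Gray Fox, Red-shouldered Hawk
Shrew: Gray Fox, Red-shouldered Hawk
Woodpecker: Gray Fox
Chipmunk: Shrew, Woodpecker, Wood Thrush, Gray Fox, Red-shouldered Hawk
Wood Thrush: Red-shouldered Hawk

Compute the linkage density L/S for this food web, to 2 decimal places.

L/S = 1.91

There are L = 21 links among S = 11 species.
L/S = 21/11 = 1.9091 ≈ 1.91.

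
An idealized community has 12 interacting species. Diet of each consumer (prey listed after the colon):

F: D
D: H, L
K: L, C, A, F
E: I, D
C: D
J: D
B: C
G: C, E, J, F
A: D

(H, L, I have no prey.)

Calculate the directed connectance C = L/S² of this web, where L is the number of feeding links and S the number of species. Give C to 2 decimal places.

The web has S = 12 species and L = 17 feeding links.
C = L / S² = 17 / 144 = 0.1181 ≈ 0.12.

C = 0.12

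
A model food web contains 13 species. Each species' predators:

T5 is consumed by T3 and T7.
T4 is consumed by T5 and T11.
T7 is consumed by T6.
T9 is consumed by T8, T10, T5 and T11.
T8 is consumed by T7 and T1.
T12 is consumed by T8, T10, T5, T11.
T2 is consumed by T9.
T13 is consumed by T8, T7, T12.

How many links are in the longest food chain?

4 links

One longest chain: T2 → T9 → T8 → T7 → T6.
It has 5 species and 4 links.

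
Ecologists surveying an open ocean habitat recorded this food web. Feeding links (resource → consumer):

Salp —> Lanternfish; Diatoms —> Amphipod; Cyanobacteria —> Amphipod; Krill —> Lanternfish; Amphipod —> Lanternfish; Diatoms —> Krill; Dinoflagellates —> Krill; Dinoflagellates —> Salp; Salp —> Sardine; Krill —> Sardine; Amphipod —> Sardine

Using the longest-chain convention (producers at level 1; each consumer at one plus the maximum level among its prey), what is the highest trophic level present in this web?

Producers (level 1): Dinoflagellates, Diatoms, Cyanobacteria.
Dinoflagellates → Krill → Sardine gives Sardine level 3.
No species has a prey at level 3, so no species reaches level 4.

3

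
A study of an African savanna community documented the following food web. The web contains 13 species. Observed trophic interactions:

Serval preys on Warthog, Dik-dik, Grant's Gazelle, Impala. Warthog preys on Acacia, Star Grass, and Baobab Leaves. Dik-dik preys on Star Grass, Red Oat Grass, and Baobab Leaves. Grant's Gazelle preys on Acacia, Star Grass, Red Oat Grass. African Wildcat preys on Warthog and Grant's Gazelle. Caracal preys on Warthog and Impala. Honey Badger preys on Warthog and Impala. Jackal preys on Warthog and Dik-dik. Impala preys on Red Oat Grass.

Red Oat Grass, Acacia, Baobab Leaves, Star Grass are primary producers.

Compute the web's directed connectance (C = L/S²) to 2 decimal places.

C = 0.13

The web has S = 13 species and L = 22 feeding links.
C = L / S² = 22 / 169 = 0.1302 ≈ 0.13.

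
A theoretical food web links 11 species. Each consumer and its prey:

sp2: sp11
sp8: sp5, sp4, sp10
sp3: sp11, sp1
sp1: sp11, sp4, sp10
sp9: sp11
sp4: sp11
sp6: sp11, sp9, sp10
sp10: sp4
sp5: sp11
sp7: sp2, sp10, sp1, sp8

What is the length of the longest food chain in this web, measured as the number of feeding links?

4 links

One longest chain: sp11 → sp4 → sp10 → sp1 → sp3.
It has 5 species and 4 links.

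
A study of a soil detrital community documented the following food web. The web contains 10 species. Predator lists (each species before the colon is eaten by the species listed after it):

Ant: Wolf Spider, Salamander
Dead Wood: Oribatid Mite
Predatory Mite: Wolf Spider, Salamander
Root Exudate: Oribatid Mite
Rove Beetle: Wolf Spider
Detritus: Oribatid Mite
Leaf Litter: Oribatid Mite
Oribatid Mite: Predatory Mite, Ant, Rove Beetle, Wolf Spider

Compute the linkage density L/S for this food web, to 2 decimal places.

L/S = 1.30

There are L = 13 links among S = 10 species.
L/S = 13/10 = 1.3000 ≈ 1.30.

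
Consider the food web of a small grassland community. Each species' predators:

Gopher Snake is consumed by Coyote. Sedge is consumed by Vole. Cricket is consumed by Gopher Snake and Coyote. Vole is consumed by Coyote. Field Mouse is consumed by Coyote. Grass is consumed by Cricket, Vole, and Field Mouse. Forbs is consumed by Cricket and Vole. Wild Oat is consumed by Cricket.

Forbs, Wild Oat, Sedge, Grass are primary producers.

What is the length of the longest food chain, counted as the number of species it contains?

One longest chain: Forbs → Cricket → Gopher Snake → Coyote.
It has 4 species and 3 links.

4 species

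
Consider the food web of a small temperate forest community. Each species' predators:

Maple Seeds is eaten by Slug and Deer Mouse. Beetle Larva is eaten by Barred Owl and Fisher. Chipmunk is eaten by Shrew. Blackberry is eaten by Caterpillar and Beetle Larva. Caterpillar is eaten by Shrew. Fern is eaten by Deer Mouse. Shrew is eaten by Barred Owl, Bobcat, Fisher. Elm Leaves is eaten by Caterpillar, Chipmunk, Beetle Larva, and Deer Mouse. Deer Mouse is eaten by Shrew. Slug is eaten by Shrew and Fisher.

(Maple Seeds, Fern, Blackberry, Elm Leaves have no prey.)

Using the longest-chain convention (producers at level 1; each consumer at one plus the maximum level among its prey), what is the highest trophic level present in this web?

4

Producers (level 1): Maple Seeds, Fern, Blackberry, Elm Leaves.
Blackberry → Caterpillar → Shrew → Barred Owl gives Barred Owl level 4.
No species has a prey at level 4, so no species reaches level 5.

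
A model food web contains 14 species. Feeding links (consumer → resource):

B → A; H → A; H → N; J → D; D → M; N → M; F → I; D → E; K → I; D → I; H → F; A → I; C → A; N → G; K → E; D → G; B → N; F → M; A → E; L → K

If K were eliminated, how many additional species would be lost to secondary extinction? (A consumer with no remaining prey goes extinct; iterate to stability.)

Remove K.
Round 1: L (all prey gone) → extinct.
No further losses. Total secondary extinctions: 1.

1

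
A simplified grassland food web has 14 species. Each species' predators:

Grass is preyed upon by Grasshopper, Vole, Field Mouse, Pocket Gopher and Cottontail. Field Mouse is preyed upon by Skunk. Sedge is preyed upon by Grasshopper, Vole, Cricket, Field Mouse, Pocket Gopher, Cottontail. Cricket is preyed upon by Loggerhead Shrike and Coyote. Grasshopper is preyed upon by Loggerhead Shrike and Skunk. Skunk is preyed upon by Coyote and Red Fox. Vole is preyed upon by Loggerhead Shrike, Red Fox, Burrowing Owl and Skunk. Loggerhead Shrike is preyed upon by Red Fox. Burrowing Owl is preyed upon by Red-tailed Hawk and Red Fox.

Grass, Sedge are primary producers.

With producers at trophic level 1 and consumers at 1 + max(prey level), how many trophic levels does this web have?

Producers (level 1): Grass, Sedge.
Grass → Vole → Burrowing Owl → Red Fox gives Red Fox level 4.
No species has a prey at level 4, so no species reaches level 5.

4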